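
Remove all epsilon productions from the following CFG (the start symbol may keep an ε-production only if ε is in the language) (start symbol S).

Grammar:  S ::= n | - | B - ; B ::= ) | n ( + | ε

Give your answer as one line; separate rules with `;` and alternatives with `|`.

S ::= n | - | B -; B ::= ) | n ( +

Nullable set = {B}.
ε ∉ L(G), so no ε-production is kept.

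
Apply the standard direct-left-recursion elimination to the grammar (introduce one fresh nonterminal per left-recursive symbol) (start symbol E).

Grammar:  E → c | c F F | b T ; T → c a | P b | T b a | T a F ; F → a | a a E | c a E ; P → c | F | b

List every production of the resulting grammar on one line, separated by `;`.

T is directly left-recursive.
For T: α = {b a, a F}, β = {c a, P b}. Rewrite as T → β T' and T' → α T' | ε.

E → c | c F F | b T; T → c a T' | P b T'; F → a | a a E | c a E; P → c | F | b; T' → b a T' | a F T' | ε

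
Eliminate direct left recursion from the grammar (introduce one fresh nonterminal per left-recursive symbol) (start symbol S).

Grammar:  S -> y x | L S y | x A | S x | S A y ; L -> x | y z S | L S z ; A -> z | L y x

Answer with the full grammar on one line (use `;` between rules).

S -> y x S' | L S y S' | x A S'; L -> x L' | y z S L'; A -> z | L y x; S' -> x S' | A y S' | ε; L' -> S z L' | ε

Directly left-recursive nonterminals: S, L.
For S: α = {x, A y}, β = {y x, L S y, x A}. Rewrite as S → β S' and S' → α S' | ε.
For L: α = {S z}, β = {x, y z S}. Rewrite as L → β L' and L' → α L' | ε.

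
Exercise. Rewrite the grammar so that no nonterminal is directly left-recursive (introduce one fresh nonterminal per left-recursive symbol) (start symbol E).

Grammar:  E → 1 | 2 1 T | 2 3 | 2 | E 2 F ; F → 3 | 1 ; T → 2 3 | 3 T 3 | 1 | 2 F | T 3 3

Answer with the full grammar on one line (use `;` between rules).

Directly left-recursive nonterminals: E, T.
For E: α = {2 F}, β = {1, 2 1 T, 2 3, 2}. Rewrite as E → β E' and E' → α E' | ε.
For T: α = {3 3}, β = {2 3, 3 T 3, 1, 2 F}. Rewrite as T → β T' and T' → α T' | ε.

E → 1 E' | 2 1 T E' | 2 3 E' | 2 E'; F → 3 | 1; T → 2 3 T' | 3 T 3 T' | 1 T' | 2 F T'; E' → 2 F E' | epsilon; T' → 3 3 T' | epsilon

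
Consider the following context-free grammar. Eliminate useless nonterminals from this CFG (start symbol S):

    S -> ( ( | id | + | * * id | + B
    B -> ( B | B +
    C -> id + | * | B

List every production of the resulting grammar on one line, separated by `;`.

S -> ( ( | id | + | * * id

Generating nonterminals: {C, S}.
Reachable from S after that: {S}.
Removed useless symbols: {B, C} and every production mentioning them.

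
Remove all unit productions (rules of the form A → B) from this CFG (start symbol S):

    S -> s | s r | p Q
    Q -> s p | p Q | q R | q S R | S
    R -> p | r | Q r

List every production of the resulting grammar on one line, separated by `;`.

Unit pairs: Q ⇒* {S}.
For every A with A ⇒* B via unit rules, add B's non-unit alternatives to A; then delete every rule of the form X → Y.

S -> s | s r | p Q; Q -> s | s r | p Q | s p | q R | q S R; R -> p | r | Q r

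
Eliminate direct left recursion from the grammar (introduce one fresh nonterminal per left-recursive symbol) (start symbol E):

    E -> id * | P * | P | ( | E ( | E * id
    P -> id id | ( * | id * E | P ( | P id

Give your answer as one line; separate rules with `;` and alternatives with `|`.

E -> id * E' | P * E' | P E' | ( E'; P -> id id P' | ( * P' | id * E P'; E' -> ( E' | * id E' | ε; P' -> ( P' | id P' | ε

Directly left-recursive nonterminals: E, P.
For E: α = {(, * id}, β = {id *, P *, P, (}. Rewrite as E → β E' and E' → α E' | ε.
For P: α = {(, id}, β = {id id, ( *, id * E}. Rewrite as P → β P' and P' → α P' | ε.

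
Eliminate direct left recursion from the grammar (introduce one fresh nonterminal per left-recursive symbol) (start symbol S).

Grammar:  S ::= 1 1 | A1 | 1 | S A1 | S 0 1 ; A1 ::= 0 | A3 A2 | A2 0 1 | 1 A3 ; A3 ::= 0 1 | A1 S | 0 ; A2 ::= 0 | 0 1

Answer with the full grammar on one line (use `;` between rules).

S ::= 1 1 S' | A1 S' | 1 S'; A1 ::= 0 | A3 A2 | A2 0 1 | 1 A3; A3 ::= 0 1 | A1 S | 0; A2 ::= 0 | 0 1; S' ::= A1 S' | 0 1 S' | epsilon

Directly left-recursive nonterminal: S.
For S: α = {A1, 0 1}, β = {1 1, A1, 1}. Rewrite as S → β S' and S' → α S' | ε.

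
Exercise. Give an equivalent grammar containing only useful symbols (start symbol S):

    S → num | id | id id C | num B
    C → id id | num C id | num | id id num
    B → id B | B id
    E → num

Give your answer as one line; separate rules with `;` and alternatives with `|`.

S → num | id | id id C; C → id id | num C id | num | id id num

Generating nonterminals: {C, E, S}.
Reachable from S after that: {C, S}.
Removed useless symbols: {B, E} and every production mentioning them.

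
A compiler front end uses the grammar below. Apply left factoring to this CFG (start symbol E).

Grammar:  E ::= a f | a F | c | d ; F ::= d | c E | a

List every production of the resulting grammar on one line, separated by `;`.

E has alternatives sharing prefix 'a': factor to E → a E' with E' → f | F.

E ::= c | d | a E'; F ::= d | c E | a; E' ::= f | F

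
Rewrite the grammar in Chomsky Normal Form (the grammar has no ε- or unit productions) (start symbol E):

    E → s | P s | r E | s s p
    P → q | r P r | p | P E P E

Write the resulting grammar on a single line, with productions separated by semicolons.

E → s | P X1 | X2 E | X1 Y1; P → q | X2 Y2 | p | P Y3; X1 → s; X2 → r; X3 → p; Y1 → X1 X3; Y2 → P X2; Y3 → E Y4; Y4 → P E

Introduce a nonterminal for each terminal appearing in a rule of length ≥ 2: X1 → s, X2 → r, X3 → p.
Binarize each right-hand side of length ≥ 3 by chaining fresh nonterminals (Y1, Y2, …): affected rules were E → X1 X1 X3; P → X2 P X2; P → P E P E.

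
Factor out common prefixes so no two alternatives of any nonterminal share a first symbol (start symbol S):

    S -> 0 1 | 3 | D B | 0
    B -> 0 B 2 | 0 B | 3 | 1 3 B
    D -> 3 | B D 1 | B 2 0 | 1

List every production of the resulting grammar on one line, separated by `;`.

S -> 3 | D B | 0 S'; B -> 3 | 1 3 B | 0 B B'; D -> 3 | 1 | B D'; S' -> 1 | ε; B' -> 2 | ε; D' -> D 1 | 2 0

S has alternatives sharing prefix '0': factor to S → 0 S' with S' → 1 | ε.
B has alternatives sharing prefix '0 B': factor to B → 0 B B' with B' → 2 | ε.
D has alternatives sharing prefix 'B': factor to D → B D' with D' → D 1 | 2 0.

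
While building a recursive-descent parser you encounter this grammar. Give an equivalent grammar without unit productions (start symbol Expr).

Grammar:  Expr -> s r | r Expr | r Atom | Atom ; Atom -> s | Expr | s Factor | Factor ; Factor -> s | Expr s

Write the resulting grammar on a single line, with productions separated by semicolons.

Unit pairs: Atom ⇒* {Expr, Factor}; Expr ⇒* {Atom, Factor}.
For every A with A ⇒* B via unit rules, add B's non-unit alternatives to A; then delete every rule of the form X → Y.

Expr -> s | s Factor | Expr s | s r | r Expr | r Atom; Atom -> s | s Factor | Expr s | s r | r Expr | r Atom; Factor -> s | Expr s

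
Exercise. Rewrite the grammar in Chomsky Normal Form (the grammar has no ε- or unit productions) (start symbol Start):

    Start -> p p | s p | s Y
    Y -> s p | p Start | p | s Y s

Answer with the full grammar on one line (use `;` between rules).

Introduce a nonterminal for each terminal appearing in a rule of length ≥ 2: X1 → p, X2 → s.
Binarize each right-hand side of length ≥ 3 by chaining fresh nonterminals (Y1, Y2, …): affected rules were Y → X2 Y X2.

Start -> X1 X1 | X2 X1 | X2 Y; Y -> X2 X1 | X1 Start | p | X2 Y1; X1 -> p; X2 -> s; Y1 -> Y X2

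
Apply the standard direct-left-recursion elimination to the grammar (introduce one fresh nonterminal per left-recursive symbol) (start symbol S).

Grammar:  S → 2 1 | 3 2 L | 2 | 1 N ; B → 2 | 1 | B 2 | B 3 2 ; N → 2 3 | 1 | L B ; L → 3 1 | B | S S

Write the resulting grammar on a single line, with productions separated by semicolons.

S → 2 1 | 3 2 L | 2 | 1 N; B → 2 B' | 1 B'; N → 2 3 | 1 | L B; L → 3 1 | B | S S; B' → 2 B' | 3 2 B' | epsilon

B is directly left-recursive.
For B: α = {2, 3 2}, β = {2, 1}. Rewrite as B → β B' and B' → α B' | ε.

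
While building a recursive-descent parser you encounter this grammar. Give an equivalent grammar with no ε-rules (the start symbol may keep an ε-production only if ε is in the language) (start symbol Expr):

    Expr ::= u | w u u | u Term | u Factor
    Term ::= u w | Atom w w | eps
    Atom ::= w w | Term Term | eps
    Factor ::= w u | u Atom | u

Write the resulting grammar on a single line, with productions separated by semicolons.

Expr ::= u | w u u | u Term | u Factor; Term ::= u w | Atom w w | w w; Atom ::= w w | Term Term | Term; Factor ::= w u | u Atom | u

Nullable set = {Atom, Term}.
ε ∉ L(G), so no ε-production is kept.
Add the nullable-subset variants: Term → Atom w w gives Atom w w | w w. Atom → Term Term gives Term Term | Term. Factor → u Atom gives u Atom | u.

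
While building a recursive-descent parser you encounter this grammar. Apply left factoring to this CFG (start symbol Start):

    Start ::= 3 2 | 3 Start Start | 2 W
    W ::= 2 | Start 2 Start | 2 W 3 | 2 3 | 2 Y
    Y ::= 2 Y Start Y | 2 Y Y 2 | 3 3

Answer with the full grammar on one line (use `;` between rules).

Start ::= 2 W | 3 Start1; W ::= Start 2 Start | 2 W1; Y ::= 3 3 | 2 Y Y1; Start1 ::= 2 | Start Start; W1 ::= ε | W 3 | 3 | Y; Y1 ::= Start Y | Y 2

Start has alternatives sharing prefix '3': factor to Start → 3 Start1 with Start1 → 2 | Start Start.
W has alternatives sharing prefix '2': factor to W → 2 W1 with W1 → ε | W 3 | 3 | Y.
Y has alternatives sharing prefix '2 Y': factor to Y → 2 Y Y1 with Y1 → Start Y | Y 2.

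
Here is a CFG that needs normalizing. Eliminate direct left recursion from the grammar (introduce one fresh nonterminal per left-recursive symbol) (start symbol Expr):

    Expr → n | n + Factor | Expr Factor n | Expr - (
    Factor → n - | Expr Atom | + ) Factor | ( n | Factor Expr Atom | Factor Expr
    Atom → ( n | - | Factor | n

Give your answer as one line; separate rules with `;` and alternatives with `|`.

Expr → n Expr1 | n + Factor Expr1; Factor → n - Factor1 | Expr Atom Factor1 | + ) Factor Factor1 | ( n Factor1; Atom → ( n | - | Factor | n; Expr1 → Factor n Expr1 | - ( Expr1 | ε; Factor1 → Expr Atom Factor1 | Expr Factor1 | ε

Expr, Factor are directly left-recursive.
For Expr: α = {Factor n, - (}, β = {n, n + Factor}. Rewrite as Expr → β Expr1 and Expr1 → α Expr1 | ε.
For Factor: α = {Expr Atom, Expr}, β = {n -, Expr Atom, + ) Factor, ( n}. Rewrite as Factor → β Factor1 and Factor1 → α Factor1 | ε.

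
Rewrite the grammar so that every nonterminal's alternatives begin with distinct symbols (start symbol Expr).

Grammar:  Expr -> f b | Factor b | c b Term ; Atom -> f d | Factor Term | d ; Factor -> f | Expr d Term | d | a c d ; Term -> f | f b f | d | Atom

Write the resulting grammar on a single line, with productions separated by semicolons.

Expr -> f b | Factor b | c b Term; Atom -> f d | Factor Term | d; Factor -> f | Expr d Term | d | a c d; Term -> d | Atom | f Term1; Term1 -> ε | b f

Term has alternatives sharing prefix 'f': factor to Term → f Term1 with Term1 → ε | b f.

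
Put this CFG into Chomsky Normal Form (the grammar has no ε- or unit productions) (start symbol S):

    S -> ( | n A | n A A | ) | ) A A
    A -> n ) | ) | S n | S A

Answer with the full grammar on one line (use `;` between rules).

Introduce a nonterminal for each terminal appearing in a rule of length ≥ 2: X1 → n, X2 → ).
Binarize each right-hand side of length ≥ 3 by chaining fresh nonterminals (Y1, Y2, …): affected rules were S → X1 A A; S → X2 A A.

S -> ( | X1 A | X1 Y1 | ) | X2 Y2; A -> X1 X2 | ) | S X1 | S A; X1 -> n; X2 -> ); Y1 -> A A; Y2 -> A A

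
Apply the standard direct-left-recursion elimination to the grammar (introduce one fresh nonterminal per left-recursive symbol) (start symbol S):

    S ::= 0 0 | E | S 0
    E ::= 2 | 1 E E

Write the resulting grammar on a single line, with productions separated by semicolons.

Directly left-recursive nonterminal: S.
For S: α = {0}, β = {0 0, E}. Rewrite as S → β S' and S' → α S' | ε.

S ::= 0 0 S' | E S'; E ::= 2 | 1 E E; S' ::= 0 S' | epsilon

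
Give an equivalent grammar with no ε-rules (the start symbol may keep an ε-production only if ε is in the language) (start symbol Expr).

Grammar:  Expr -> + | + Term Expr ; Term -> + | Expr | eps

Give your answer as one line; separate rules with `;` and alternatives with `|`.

Expr -> + | + Term Expr | + Expr; Term -> + | Expr

Nullable set = {Term}.
ε ∉ L(G), so no ε-production is kept.
Add the nullable-subset variants: Expr → + Term Expr gives + Term Expr | + Expr.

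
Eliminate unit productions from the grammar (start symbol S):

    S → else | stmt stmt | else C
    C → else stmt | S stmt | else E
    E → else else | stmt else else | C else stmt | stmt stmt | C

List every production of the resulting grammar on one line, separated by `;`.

Unit pairs: E ⇒* {C}.
For each unit pair (A, B), copy every non-unit production of B to A, then drop all unit productions.

S → else | stmt stmt | else C; C → else stmt | S stmt | else E; E → else else | stmt else else | C else stmt | stmt stmt | else stmt | S stmt | else E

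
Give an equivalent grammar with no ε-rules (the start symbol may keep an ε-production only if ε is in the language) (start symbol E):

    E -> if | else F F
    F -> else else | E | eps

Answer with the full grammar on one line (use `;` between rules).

E -> if | else F F | else F | else; F -> else else | E

Nullable set = {F}.
ε ∉ L(G), so no ε-production is kept.
Expand every rule over subsets of its nullable positions: E → else F F gives else F F | else F | else.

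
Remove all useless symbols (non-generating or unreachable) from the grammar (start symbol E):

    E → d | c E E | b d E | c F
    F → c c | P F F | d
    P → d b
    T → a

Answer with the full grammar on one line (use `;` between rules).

Generating nonterminals: {E, F, P, T}.
Reachable from E after that: {E, F, P}.
Removed useless symbols: {T} and every production mentioning them.

E → d | c E E | b d E | c F; F → c c | P F F | d; P → d b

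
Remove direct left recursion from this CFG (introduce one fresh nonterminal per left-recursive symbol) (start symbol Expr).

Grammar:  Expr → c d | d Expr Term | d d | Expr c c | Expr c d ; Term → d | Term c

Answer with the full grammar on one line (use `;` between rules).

Directly left-recursive nonterminals: Expr, Term.
For Expr: α = {c c, c d}, β = {c d, d Expr Term, d d}. Rewrite as Expr → β Expr1 and Expr1 → α Expr1 | ε.
For Term: α = {c}, β = {d}. Rewrite as Term → β Term1 and Term1 → α Term1 | ε.

Expr → c d Expr1 | d Expr Term Expr1 | d d Expr1; Term → d Term1; Expr1 → c c Expr1 | c d Expr1 | epsilon; Term1 → c Term1 | epsilon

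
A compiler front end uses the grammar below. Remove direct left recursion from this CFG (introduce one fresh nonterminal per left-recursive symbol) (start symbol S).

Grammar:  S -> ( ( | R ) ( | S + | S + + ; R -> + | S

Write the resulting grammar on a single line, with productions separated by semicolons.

S -> ( ( S' | R ) ( S'; R -> + | S; S' -> + S' | + + S' | ε

S is directly left-recursive.
For S: α = {+, + +}, β = {( (, R ) (}. Rewrite as S → β S' and S' → α S' | ε.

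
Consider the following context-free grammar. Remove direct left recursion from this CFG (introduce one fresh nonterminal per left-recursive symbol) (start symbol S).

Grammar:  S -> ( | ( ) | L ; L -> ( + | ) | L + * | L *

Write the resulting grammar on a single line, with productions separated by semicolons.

S -> ( | ( ) | L; L -> ( + L' | ) L'; L' -> + * L' | * L' | ε

Directly left-recursive nonterminal: L.
For L: α = {+ *, *}, β = {( +, )}. Rewrite as L → β L' and L' → α L' | ε.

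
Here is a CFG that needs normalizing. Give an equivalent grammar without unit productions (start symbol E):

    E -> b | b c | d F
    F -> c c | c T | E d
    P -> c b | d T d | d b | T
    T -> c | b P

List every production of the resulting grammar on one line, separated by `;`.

E -> b | b c | d F; F -> c c | c T | E d; P -> c b | d T d | d b | c | b P; T -> c | b P

Unit pairs: P ⇒* {T}.
Replace each nonterminal's rules with the union of the non-unit rules of every nonterminal it unit-derives.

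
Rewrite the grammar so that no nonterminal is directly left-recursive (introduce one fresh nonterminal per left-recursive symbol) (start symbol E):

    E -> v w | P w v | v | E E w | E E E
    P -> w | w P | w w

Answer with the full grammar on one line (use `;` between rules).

E -> v w E' | P w v E' | v E'; P -> w | w P | w w; E' -> E w E' | E E E' | ε

E is directly left-recursive.
For E: α = {E w, E E}, β = {v w, P w v, v}. Rewrite as E → β E' and E' → α E' | ε.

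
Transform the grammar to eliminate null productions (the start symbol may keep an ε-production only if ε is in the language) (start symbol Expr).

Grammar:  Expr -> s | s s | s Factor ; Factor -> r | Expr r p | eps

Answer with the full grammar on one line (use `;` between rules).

Nullable set = {Factor}.
ε ∉ L(G), so no ε-production is kept.

Expr -> s | s s | s Factor; Factor -> r | Expr r p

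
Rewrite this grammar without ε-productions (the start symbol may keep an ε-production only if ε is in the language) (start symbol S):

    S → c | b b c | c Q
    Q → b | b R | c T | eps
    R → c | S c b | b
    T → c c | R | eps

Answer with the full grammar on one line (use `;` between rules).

The nullable symbols are {Q, T}.
ε ∉ L(G), so no ε-production is kept.
Expand every rule over subsets of its nullable positions: Q → c T gives c T | c.

S → c | b b c | c Q; Q → b | b R | c T | c; R → c | S c b | b; T → c c | R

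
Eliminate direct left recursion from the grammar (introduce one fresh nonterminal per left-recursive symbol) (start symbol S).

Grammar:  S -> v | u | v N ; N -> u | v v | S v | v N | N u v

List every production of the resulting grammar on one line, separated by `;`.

Directly left-recursive nonterminal: N.
For N: α = {u v}, β = {u, v v, S v, v N}. Rewrite as N → β N' and N' → α N' | ε.

S -> v | u | v N; N -> u N' | v v N' | S v N' | v N N'; N' -> u v N' | eps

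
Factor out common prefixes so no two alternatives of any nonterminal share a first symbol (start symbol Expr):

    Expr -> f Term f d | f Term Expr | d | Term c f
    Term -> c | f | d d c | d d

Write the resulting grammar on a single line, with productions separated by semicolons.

Expr -> d | Term c f | f Term Expr1; Term -> c | f | d d Term1; Expr1 -> f d | Expr; Term1 -> c | ε

Expr has alternatives sharing prefix 'f Term': factor to Expr → f Term Expr1 with Expr1 → f d | Expr.
Term has alternatives sharing prefix 'd d': factor to Term → d d Term1 with Term1 → c | ε.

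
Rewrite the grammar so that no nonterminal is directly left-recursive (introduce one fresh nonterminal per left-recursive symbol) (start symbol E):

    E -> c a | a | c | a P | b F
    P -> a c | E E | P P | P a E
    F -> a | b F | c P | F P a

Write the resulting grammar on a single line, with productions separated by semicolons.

E -> c a | a | c | a P | b F; P -> a c P' | E E P'; F -> a F' | b F F' | c P F'; P' -> P P' | a E P' | ε; F' -> P a F' | ε

Left recursion appears on P, F.
For P: α = {P, a E}, β = {a c, E E}. Rewrite as P → β P' and P' → α P' | ε.
For F: α = {P a}, β = {a, b F, c P}. Rewrite as F → β F' and F' → α F' | ε.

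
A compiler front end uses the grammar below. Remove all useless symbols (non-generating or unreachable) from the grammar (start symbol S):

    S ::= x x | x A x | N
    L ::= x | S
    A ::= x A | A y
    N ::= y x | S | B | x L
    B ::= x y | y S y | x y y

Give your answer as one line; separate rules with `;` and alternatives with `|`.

S ::= x x | N; L ::= x | S; N ::= y x | S | B | x L; B ::= x y | y S y | x y y

Generating nonterminals: {B, L, N, S}.
Reachable from S after that: {B, L, N, S}.
Removed useless symbols: {A} and every production mentioning them.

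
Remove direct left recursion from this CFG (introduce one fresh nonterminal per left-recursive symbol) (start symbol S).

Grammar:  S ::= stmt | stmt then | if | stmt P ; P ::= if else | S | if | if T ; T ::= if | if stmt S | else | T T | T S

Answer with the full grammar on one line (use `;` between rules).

Left recursion appears on T.
For T: α = {T, S}, β = {if, if stmt S, else}. Rewrite as T → β T' and T' → α T' | ε.

S ::= stmt | stmt then | if | stmt P; P ::= if else | S | if | if T; T ::= if T' | if stmt S T' | else T'; T' ::= T T' | S T' | ε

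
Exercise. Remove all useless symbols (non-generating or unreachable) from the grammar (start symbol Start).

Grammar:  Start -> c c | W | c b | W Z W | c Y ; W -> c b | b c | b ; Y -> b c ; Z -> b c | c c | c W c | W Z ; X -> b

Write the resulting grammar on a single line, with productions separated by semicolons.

Generating nonterminals: {Start, W, X, Y, Z}.
Reachable from Start after that: {Start, W, Y, Z}.
Removed useless symbols: {X} and every production mentioning them.

Start -> c c | W | c b | W Z W | c Y; W -> c b | b c | b; Y -> b c; Z -> b c | c c | c W c | W Z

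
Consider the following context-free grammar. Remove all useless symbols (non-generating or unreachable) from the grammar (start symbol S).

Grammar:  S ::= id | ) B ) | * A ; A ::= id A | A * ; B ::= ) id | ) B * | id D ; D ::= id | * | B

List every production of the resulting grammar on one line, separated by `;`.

Generating nonterminals: {B, D, S}.
Reachable from S after that: {B, D, S}.
Removed useless symbols: {A} and every production mentioning them.

S ::= id | ) B ); B ::= ) id | ) B * | id D; D ::= id | * | B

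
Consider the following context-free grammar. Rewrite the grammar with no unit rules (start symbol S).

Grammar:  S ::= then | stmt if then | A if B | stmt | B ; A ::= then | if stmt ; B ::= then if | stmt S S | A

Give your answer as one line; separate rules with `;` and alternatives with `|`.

Unit pairs: B ⇒* {A}; S ⇒* {A, B}.
For each unit pair (A, B), copy every non-unit production of B to A, then drop all unit productions.

S ::= then if | stmt S S | then | stmt if then | A if B | stmt | if stmt; A ::= then | if stmt; B ::= then if | stmt S S | then | if stmt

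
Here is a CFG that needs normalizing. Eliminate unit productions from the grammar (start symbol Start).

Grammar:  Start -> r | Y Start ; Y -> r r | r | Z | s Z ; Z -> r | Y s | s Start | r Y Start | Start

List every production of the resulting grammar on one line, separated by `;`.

Start -> r | Y Start; Y -> r | Y s | s Start | r Y Start | Y Start | r r | s Z; Z -> r | Y s | s Start | r Y Start | Y Start

Unit pairs: Y ⇒* {Start, Z}; Z ⇒* {Start}.
For each unit pair (A, B), copy every non-unit production of B to A, then drop all unit productions.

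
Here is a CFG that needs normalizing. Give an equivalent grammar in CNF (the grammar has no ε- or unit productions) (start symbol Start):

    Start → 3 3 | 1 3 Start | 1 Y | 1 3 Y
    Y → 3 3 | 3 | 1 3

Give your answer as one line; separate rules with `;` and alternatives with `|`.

Introduce a nonterminal for each terminal appearing in a rule of length ≥ 2: X1 → 3, X2 → 1.
Binarize each right-hand side of length ≥ 3 by chaining fresh nonterminals (Y1, Y2, …): affected rules were Start → X2 X1 Start; Start → X2 X1 Y.

Start → X1 X1 | X2 Y1 | X2 Y | X2 Y2; Y → X1 X1 | 3 | X2 X1; X1 → 3; X2 → 1; Y1 → X1 Start; Y2 → X1 Y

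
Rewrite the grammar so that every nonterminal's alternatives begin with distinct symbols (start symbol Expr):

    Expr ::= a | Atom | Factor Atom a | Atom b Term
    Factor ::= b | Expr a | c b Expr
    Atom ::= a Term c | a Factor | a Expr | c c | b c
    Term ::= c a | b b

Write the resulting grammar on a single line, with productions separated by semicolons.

Expr ::= a | Factor Atom a | Atom Expr1; Factor ::= b | Expr a | c b Expr; Atom ::= c c | b c | a Atom1; Term ::= c a | b b; Expr1 ::= ε | b Term; Atom1 ::= Term c | Factor | Expr

Expr has alternatives sharing prefix 'Atom': factor to Expr → Atom Expr1 with Expr1 → ε | b Term.
Atom has alternatives sharing prefix 'a': factor to Atom → a Atom1 with Atom1 → Term c | Factor | Expr.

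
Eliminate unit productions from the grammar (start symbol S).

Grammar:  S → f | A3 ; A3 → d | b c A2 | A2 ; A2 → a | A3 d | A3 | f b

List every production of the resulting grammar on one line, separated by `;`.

Unit pairs: A2 ⇒* {A3}; A3 ⇒* {A2}; S ⇒* {A2, A3}.
Replace each nonterminal's rules with the union of the non-unit rules of every nonterminal it unit-derives.

S → a | A3 d | f b | f | d | b c A2; A3 → a | A3 d | f b | d | b c A2; A2 → a | A3 d | f b | d | b c A2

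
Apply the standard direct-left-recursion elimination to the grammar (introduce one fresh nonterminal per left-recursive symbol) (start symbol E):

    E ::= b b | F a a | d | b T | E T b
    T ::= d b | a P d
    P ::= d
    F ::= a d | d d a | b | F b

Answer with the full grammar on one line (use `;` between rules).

E ::= b b E' | F a a E' | d E' | b T E'; T ::= d b | a P d; P ::= d; F ::= a d F' | d d a F' | b F'; E' ::= T b E' | eps; F' ::= b F' | eps

E, F are directly left-recursive.
For E: α = {T b}, β = {b b, F a a, d, b T}. Rewrite as E → β E' and E' → α E' | ε.
For F: α = {b}, β = {a d, d d a, b}. Rewrite as F → β F' and F' → α F' | ε.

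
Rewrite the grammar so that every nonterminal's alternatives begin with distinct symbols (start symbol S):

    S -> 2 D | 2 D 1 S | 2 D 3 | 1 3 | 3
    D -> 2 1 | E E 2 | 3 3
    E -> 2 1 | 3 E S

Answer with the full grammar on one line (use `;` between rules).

S has alternatives sharing prefix '2 D': factor to S → 2 D S' with S' → ε | 1 S | 3.

S -> 1 3 | 3 | 2 D S'; D -> 2 1 | E E 2 | 3 3; E -> 2 1 | 3 E S; S' -> ε | 1 S | 3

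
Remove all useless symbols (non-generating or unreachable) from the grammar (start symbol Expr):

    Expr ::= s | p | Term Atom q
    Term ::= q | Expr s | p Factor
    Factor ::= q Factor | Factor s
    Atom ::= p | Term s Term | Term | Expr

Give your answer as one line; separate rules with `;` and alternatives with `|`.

Expr ::= s | p | Term Atom q; Term ::= q | Expr s; Atom ::= p | Term s Term | Term | Expr

Generating nonterminals: {Atom, Expr, Term}.
Reachable from Expr after that: {Atom, Expr, Term}.
Removed useless symbols: {Factor} and every production mentioning them.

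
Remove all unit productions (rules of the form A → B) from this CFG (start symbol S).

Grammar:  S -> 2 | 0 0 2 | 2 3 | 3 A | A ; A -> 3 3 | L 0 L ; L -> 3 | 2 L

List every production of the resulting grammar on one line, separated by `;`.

S -> 2 | 0 0 2 | 2 3 | 3 A | 3 3 | L 0 L; A -> 3 3 | L 0 L; L -> 3 | 2 L

Unit pairs: S ⇒* {A}.
For every A with A ⇒* B via unit rules, add B's non-unit alternatives to A; then delete every rule of the form X → Y.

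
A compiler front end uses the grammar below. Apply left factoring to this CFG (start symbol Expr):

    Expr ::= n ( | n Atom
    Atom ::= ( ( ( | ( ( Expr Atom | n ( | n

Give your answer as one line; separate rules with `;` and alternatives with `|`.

Expr has alternatives sharing prefix 'n': factor to Expr → n Expr1 with Expr1 → ( | Atom.
Atom has alternatives sharing prefix '( (': factor to Atom → ( ( Atom1 with Atom1 → ( | Expr Atom.
Atom has alternatives sharing prefix 'n': factor to Atom → n Atom2 with Atom2 → ( | ε.

Expr ::= n Expr1; Atom ::= ( ( Atom1 | n Atom2; Expr1 ::= ( | Atom; Atom1 ::= ( | Expr Atom; Atom2 ::= ( | epsilon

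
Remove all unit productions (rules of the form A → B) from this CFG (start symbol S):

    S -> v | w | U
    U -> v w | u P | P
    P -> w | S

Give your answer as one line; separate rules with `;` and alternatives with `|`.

S -> v w | u P | v | w; U -> v w | u P | v | w; P -> v w | u P | v | w

Unit pairs: P ⇒* {S, U}; S ⇒* {P, U}; U ⇒* {P, S}.
For each unit pair (A, B), copy every non-unit production of B to A, then drop all unit productions.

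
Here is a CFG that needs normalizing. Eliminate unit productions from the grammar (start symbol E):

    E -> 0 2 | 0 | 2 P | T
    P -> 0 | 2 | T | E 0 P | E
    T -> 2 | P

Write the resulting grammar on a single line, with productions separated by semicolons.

Unit pairs: E ⇒* {P, T}; P ⇒* {E, T}; T ⇒* {E, P}.
For every A with A ⇒* B via unit rules, add B's non-unit alternatives to A; then delete every rule of the form X → Y.

E -> 0 2 | 0 | 2 P | 2 | E 0 P; P -> 0 2 | 0 | 2 P | 2 | E 0 P; T -> 0 2 | 0 | 2 P | 2 | E 0 P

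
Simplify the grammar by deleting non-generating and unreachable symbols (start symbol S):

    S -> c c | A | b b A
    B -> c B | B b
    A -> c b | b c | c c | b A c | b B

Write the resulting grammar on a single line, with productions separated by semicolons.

Generating nonterminals: {A, S}.
Reachable from S after that: {A, S}.
Removed useless symbols: {B} and every production mentioning them.

S -> c c | A | b b A; A -> c b | b c | c c | b A c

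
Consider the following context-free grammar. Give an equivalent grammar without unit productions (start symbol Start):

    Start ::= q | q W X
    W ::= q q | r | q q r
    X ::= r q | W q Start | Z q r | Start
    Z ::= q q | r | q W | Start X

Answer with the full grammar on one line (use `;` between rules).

Start ::= q | q W X; W ::= q q | r | q q r; X ::= q | q W X | r q | W q Start | Z q r; Z ::= q q | r | q W | Start X

Unit pairs: X ⇒* {Start}.
For each unit pair (A, B), copy every non-unit production of B to A, then drop all unit productions.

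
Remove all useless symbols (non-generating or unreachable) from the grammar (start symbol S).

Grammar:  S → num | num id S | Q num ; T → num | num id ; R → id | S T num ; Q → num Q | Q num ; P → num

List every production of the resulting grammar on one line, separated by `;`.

Generating nonterminals: {P, R, S, T}.
Reachable from S after that: {S}.
Removed useless symbols: {P, Q, R, T} and every production mentioning them.

S → num | num id S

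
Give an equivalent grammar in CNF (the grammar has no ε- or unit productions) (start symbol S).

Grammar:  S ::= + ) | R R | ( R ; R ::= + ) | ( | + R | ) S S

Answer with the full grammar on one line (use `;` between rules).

S ::= X1 X2 | R R | X3 R; R ::= X1 X2 | ( | X1 R | X2 Y1; X1 ::= +; X2 ::= ); X3 ::= (; Y1 ::= S S

Introduce a nonterminal for each terminal appearing in a rule of length ≥ 2: X1 → +, X2 → ), X3 → (.
Binarize each right-hand side of length ≥ 3 by chaining fresh nonterminals (Y1, Y2, …): affected rules were R → X2 S S.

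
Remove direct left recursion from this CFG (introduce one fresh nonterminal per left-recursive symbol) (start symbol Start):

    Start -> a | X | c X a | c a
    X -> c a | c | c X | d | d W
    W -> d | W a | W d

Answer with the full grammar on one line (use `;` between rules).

W is directly left-recursive.
For W: α = {a, d}, β = {d}. Rewrite as W → β W1 and W1 → α W1 | ε.

Start -> a | X | c X a | c a; X -> c a | c | c X | d | d W; W -> d W1; W1 -> a W1 | d W1 | eps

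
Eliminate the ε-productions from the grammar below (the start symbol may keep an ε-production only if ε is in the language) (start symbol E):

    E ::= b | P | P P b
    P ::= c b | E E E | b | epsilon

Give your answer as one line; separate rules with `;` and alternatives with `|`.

E ::= b | P | P P b | P b | epsilon; P ::= c b | E E E | E E | E | b

Nullable nonterminals: {E, P}.
ε ∈ L(G) since E is nullable, so keep E → ε.
Expand every rule over subsets of its nullable positions: E → P P b gives P P b | P b. P → E E E gives E E E | E E | E.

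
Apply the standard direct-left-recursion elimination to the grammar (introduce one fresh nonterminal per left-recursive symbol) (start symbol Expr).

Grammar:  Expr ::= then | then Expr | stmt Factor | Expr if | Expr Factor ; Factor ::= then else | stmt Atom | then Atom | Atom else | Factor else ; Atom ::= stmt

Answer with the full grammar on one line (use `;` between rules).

Expr, Factor are directly left-recursive.
For Expr: α = {if, Factor}, β = {then, then Expr, stmt Factor}. Rewrite as Expr → β Expr1 and Expr1 → α Expr1 | ε.
For Factor: α = {else}, β = {then else, stmt Atom, then Atom, Atom else}. Rewrite as Factor → β Factor1 and Factor1 → α Factor1 | ε.

Expr ::= then Expr1 | then Expr Expr1 | stmt Factor Expr1; Factor ::= then else Factor1 | stmt Atom Factor1 | then Atom Factor1 | Atom else Factor1; Atom ::= stmt; Expr1 ::= if Expr1 | Factor Expr1 | ε; Factor1 ::= else Factor1 | ε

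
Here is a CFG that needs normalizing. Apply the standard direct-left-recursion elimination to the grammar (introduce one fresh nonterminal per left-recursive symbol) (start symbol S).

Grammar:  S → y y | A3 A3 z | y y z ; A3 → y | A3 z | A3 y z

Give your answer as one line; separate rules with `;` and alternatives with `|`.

Left recursion appears on A3.
For A3: α = {z, y z}, β = {y}. Rewrite as A3 → β A3' and A3' → α A3' | ε.

S → y y | A3 A3 z | y y z; A3 → y A3'; A3' → z A3' | y z A3' | ε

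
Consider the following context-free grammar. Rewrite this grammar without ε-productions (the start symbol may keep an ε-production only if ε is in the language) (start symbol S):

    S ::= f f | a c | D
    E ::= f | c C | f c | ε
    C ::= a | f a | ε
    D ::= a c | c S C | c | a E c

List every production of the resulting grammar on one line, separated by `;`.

Nullable set = {C, E}.
ε ∉ L(G), so no ε-production is kept.
Add the nullable-subset variants: E → c C gives c C | c. D → c S C gives c S C | c S.

S ::= f f | a c | D; E ::= f | c C | c | f c; C ::= a | f a; D ::= a c | c S C | c S | c | a E c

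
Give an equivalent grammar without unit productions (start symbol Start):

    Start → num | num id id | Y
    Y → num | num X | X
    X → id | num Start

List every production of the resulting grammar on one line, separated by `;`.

Unit pairs: Start ⇒* {X, Y}; Y ⇒* {X}.
For every A with A ⇒* B via unit rules, add B's non-unit alternatives to A; then delete every rule of the form X → Y.

Start → num | num id id | id | num Start | num X; Y → id | num Start | num | num X; X → id | num Start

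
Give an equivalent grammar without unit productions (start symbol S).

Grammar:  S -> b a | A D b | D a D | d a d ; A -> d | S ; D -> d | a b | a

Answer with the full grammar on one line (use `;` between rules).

S -> b a | A D b | D a D | d a d; A -> b a | A D b | D a D | d a d | d; D -> d | a b | a

Unit pairs: A ⇒* {S}.
Replace each nonterminal's rules with the union of the non-unit rules of every nonterminal it unit-derives.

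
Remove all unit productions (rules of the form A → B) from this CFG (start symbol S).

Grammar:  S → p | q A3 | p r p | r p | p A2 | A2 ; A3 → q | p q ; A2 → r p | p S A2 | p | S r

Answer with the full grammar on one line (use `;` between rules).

S → r p | p S A2 | p | S r | q A3 | p r p | p A2; A3 → q | p q; A2 → r p | p S A2 | p | S r

Unit pairs: S ⇒* {A2}.
Replace each nonterminal's rules with the union of the non-unit rules of every nonterminal it unit-derives.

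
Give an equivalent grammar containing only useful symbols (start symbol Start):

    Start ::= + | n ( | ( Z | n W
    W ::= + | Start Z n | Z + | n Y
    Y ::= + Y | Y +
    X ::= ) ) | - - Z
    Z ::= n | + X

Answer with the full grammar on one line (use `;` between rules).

Generating nonterminals: {Start, W, X, Z}.
Reachable from Start after that: {Start, W, X, Z}.
Removed useless symbols: {Y} and every production mentioning them.

Start ::= + | n ( | ( Z | n W; W ::= + | Start Z n | Z +; X ::= ) ) | - - Z; Z ::= n | + X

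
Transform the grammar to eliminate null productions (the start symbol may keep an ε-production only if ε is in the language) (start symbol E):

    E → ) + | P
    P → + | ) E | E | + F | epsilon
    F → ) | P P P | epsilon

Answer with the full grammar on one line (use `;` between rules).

E → ) + | P | ε; P → + | ) E | ) | E | + F; F → ) | P P P | P P | P

Nullable set = {E, F, P}.
ε ∈ L(G) since E is nullable, so keep E → ε.
Add the nullable-subset variants: P → ) E gives ) E | ). F → P P P gives P P P | P P | P.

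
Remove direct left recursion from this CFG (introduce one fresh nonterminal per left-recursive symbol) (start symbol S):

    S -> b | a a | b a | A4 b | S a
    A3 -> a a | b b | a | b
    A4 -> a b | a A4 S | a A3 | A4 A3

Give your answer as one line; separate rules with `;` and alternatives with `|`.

S -> b S' | a a S' | b a S' | A4 b S'; A3 -> a a | b b | a | b; A4 -> a b A4' | a A4 S A4' | a A3 A4'; S' -> a S' | ε; A4' -> A3 A4' | ε

Directly left-recursive nonterminals: S, A4.
For S: α = {a}, β = {b, a a, b a, A4 b}. Rewrite as S → β S' and S' → α S' | ε.
For A4: α = {A3}, β = {a b, a A4 S, a A3}. Rewrite as A4 → β A4' and A4' → α A4' | ε.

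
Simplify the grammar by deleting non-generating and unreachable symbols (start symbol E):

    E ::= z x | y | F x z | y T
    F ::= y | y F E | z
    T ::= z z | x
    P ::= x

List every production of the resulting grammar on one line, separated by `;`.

E ::= z x | y | F x z | y T; F ::= y | y F E | z; T ::= z z | x

Generating nonterminals: {E, F, P, T}.
Reachable from E after that: {E, F, T}.
Removed useless symbols: {P} and every production mentioning them.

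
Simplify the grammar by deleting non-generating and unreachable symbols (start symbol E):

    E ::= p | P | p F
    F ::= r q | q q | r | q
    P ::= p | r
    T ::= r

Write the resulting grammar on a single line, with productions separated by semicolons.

E ::= p | P | p F; F ::= r q | q q | r | q; P ::= p | r

Generating nonterminals: {E, F, P, T}.
Reachable from E after that: {E, F, P}.
Removed useless symbols: {T} and every production mentioning them.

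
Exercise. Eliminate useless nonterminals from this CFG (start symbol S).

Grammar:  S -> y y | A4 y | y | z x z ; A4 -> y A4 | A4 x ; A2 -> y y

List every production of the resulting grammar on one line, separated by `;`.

S -> y y | y | z x z

Generating nonterminals: {A2, S}.
Reachable from S after that: {S}.
Removed useless symbols: {A2, A4} and every production mentioning them.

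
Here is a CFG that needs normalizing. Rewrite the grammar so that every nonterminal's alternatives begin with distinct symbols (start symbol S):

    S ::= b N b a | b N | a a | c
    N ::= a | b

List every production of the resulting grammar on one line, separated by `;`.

S has alternatives sharing prefix 'b N': factor to S → b N S' with S' → b a | ε.

S ::= a a | c | b N S'; N ::= a | b; S' ::= b a | epsilon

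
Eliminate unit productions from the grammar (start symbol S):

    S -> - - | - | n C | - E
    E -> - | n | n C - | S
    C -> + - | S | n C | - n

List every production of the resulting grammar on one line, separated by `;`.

Unit pairs: C ⇒* {S}; E ⇒* {S}.
For each unit pair (A, B), copy every non-unit production of B to A, then drop all unit productions.

S -> - - | - | n C | - E; E -> - | n | n C - | - - | n C | - E; C -> + - | n C | - n | - - | - | - E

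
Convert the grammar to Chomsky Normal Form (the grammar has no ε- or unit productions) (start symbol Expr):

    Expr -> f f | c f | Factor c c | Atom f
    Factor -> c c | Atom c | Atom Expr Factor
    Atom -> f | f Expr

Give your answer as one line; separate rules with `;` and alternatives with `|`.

Expr -> X1 X1 | X2 X1 | Factor Y1 | Atom X1; Factor -> X2 X2 | Atom X2 | Atom Y2; Atom -> f | X1 Expr; X1 -> f; X2 -> c; Y1 -> X2 X2; Y2 -> Expr Factor

Introduce a nonterminal for each terminal appearing in a rule of length ≥ 2: X1 → f, X2 → c.
Binarize each right-hand side of length ≥ 3 by chaining fresh nonterminals (Y1, Y2, …): affected rules were Expr → Factor X2 X2; Factor → Atom Expr Factor.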